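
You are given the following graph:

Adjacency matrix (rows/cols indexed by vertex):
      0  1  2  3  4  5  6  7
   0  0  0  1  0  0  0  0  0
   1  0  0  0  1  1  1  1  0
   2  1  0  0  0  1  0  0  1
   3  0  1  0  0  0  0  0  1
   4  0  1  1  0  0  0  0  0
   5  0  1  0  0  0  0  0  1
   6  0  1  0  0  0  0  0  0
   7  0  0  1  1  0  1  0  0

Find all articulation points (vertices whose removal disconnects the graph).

An articulation point is a vertex whose removal disconnects the graph.
Articulation points: [1, 2]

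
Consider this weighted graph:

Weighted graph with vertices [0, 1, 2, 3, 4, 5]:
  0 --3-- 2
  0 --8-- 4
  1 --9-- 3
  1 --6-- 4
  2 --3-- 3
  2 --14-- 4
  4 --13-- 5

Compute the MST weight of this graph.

Applying Kruskal's algorithm (sort edges by weight, add if no cycle):
  Add (0,2) w=3
  Add (2,3) w=3
  Add (1,4) w=6
  Add (0,4) w=8
  Skip (1,3) w=9 (creates cycle)
  Add (4,5) w=13
  Skip (2,4) w=14 (creates cycle)
MST weight = 33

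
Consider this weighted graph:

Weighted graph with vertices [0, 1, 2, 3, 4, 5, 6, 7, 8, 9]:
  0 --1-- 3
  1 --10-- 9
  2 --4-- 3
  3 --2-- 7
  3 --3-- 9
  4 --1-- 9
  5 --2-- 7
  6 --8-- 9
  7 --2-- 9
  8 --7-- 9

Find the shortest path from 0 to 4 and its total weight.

Using Dijkstra's algorithm from vertex 0:
Shortest path: 0 -> 3 -> 9 -> 4
Total weight: 1 + 3 + 1 = 5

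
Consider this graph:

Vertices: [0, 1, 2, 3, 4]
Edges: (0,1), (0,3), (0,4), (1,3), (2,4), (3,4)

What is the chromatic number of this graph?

The graph has a maximum clique of size 3 (lower bound on chromatic number).
A valid 3-coloring: {0: 0, 1: 2, 2: 0, 3: 1, 4: 2}.
Chromatic number = 3.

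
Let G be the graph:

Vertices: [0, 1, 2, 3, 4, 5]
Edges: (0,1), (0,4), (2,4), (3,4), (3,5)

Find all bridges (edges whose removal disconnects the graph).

A bridge is an edge whose removal increases the number of connected components.
Bridges found: (0,1), (0,4), (2,4), (3,4), (3,5)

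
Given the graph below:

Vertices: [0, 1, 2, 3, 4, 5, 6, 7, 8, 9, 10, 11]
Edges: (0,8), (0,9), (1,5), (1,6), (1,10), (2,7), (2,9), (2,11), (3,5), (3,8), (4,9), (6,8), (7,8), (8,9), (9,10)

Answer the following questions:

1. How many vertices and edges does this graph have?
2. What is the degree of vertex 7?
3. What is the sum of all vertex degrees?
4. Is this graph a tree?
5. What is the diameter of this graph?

Count: 12 vertices, 15 edges.
Vertex 7 has neighbors [2, 8], degree = 2.
Handshaking lemma: 2 * 15 = 30.
A tree on 12 vertices has 11 edges. This graph has 15 edges (4 extra). Not a tree.
Diameter (longest shortest path) = 5.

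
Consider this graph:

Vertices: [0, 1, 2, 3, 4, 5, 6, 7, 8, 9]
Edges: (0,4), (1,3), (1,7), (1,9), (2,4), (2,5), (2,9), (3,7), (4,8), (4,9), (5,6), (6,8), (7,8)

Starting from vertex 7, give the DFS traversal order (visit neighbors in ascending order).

DFS from vertex 7 (neighbors processed in ascending order):
Visit order: 7, 1, 3, 9, 2, 4, 0, 8, 6, 5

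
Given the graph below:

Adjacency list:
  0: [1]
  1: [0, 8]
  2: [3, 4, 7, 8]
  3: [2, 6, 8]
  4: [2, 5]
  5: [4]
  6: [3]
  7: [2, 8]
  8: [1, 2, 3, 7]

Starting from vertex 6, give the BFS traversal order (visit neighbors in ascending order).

BFS from vertex 6 (neighbors processed in ascending order):
Visit order: 6, 3, 2, 8, 4, 7, 1, 5, 0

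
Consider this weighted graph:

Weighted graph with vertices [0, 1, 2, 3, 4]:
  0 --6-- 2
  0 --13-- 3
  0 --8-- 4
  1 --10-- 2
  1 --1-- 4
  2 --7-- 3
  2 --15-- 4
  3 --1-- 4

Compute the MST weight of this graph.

Applying Kruskal's algorithm (sort edges by weight, add if no cycle):
  Add (1,4) w=1
  Add (3,4) w=1
  Add (0,2) w=6
  Add (2,3) w=7
  Skip (0,4) w=8 (creates cycle)
  Skip (1,2) w=10 (creates cycle)
  Skip (0,3) w=13 (creates cycle)
  Skip (2,4) w=15 (creates cycle)
MST weight = 15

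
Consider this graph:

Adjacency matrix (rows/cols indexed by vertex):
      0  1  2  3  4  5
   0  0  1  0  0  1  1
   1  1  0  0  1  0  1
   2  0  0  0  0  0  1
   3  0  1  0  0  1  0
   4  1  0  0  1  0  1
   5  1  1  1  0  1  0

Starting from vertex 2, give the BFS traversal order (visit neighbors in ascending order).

BFS from vertex 2 (neighbors processed in ascending order):
Visit order: 2, 5, 0, 1, 4, 3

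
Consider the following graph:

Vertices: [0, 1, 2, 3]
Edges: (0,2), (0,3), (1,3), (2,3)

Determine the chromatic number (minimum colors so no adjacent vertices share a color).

The graph has a maximum clique of size 3 (lower bound on chromatic number).
A valid 3-coloring: {0: 1, 1: 1, 2: 2, 3: 0}.
Chromatic number = 3.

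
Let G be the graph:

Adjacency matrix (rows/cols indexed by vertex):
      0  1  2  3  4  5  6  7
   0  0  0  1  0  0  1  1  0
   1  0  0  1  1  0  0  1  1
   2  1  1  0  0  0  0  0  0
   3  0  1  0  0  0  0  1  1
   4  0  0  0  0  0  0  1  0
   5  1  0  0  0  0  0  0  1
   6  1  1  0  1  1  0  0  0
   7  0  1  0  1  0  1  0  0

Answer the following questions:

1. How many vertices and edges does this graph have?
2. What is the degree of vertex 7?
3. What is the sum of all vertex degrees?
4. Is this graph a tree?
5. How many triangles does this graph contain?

Count: 8 vertices, 11 edges.
Vertex 7 has neighbors [1, 3, 5], degree = 3.
Handshaking lemma: 2 * 11 = 22.
A tree on 8 vertices has 7 edges. This graph has 11 edges (4 extra). Not a tree.
Number of triangles = 2.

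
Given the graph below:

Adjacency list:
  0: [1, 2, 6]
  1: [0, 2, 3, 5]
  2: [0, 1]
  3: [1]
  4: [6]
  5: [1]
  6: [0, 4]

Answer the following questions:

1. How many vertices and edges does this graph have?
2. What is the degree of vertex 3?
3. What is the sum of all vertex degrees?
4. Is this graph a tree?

Count: 7 vertices, 7 edges.
Vertex 3 has neighbors [1], degree = 1.
Handshaking lemma: 2 * 7 = 14.
A tree on 7 vertices has 6 edges. This graph has 7 edges (1 extra). Not a tree.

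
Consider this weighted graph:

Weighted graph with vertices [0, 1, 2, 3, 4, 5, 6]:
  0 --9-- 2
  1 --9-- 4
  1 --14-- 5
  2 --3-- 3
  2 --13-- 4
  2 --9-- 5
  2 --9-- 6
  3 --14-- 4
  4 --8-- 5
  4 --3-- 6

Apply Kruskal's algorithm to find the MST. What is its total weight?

Applying Kruskal's algorithm (sort edges by weight, add if no cycle):
  Add (2,3) w=3
  Add (4,6) w=3
  Add (4,5) w=8
  Add (0,2) w=9
  Add (1,4) w=9
  Add (2,6) w=9
  Skip (2,5) w=9 (creates cycle)
  Skip (2,4) w=13 (creates cycle)
  Skip (1,5) w=14 (creates cycle)
  Skip (3,4) w=14 (creates cycle)
MST weight = 41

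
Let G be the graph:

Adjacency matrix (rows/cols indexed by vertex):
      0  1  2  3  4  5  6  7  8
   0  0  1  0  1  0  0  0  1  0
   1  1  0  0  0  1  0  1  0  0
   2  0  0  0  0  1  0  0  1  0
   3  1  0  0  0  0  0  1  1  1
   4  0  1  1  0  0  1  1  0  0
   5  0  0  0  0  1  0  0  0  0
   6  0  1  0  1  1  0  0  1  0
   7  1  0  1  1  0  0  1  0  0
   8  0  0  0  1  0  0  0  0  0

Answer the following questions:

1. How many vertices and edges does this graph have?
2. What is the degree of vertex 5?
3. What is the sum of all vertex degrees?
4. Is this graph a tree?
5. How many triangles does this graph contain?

Count: 9 vertices, 13 edges.
Vertex 5 has neighbors [4], degree = 1.
Handshaking lemma: 2 * 13 = 26.
A tree on 9 vertices has 8 edges. This graph has 13 edges (5 extra). Not a tree.
Number of triangles = 3.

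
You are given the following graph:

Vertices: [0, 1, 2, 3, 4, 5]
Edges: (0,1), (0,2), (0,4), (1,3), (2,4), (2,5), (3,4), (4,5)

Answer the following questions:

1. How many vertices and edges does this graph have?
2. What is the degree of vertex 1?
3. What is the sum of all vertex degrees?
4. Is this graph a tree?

Count: 6 vertices, 8 edges.
Vertex 1 has neighbors [0, 3], degree = 2.
Handshaking lemma: 2 * 8 = 16.
A tree on 6 vertices has 5 edges. This graph has 8 edges (3 extra). Not a tree.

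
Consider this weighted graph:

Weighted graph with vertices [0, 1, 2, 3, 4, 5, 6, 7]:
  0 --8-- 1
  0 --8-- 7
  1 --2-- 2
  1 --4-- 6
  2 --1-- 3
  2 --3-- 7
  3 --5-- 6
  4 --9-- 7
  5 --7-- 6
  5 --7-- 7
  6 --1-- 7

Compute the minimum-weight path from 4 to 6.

Using Dijkstra's algorithm from vertex 4:
Shortest path: 4 -> 7 -> 6
Total weight: 9 + 1 = 10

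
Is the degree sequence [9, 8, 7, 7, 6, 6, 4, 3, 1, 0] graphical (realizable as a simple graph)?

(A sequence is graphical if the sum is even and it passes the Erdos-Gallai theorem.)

Sum of degrees = 51. Sum is odd, so the sequence is NOT graphical.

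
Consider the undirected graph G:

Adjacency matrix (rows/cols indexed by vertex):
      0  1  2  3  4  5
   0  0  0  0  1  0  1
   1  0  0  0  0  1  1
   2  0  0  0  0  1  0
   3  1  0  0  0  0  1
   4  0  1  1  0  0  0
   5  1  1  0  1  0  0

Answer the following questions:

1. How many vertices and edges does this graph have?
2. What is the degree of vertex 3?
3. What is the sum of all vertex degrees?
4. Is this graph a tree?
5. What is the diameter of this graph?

Count: 6 vertices, 6 edges.
Vertex 3 has neighbors [0, 5], degree = 2.
Handshaking lemma: 2 * 6 = 12.
A tree on 6 vertices has 5 edges. This graph has 6 edges (1 extra). Not a tree.
Diameter (longest shortest path) = 4.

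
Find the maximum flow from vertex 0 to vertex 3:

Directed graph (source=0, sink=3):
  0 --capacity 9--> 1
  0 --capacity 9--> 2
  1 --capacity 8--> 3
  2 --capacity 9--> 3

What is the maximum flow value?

Computing max flow:
  Flow on (0->1): 8/9
  Flow on (0->2): 9/9
  Flow on (1->3): 8/8
  Flow on (2->3): 9/9
Maximum flow = 17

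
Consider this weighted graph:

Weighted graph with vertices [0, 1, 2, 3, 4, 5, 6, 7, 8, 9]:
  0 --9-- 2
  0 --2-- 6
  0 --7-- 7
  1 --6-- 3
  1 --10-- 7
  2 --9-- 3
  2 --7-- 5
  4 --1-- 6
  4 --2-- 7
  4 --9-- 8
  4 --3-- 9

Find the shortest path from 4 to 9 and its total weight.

Using Dijkstra's algorithm from vertex 4:
Shortest path: 4 -> 9
Total weight: 3 = 3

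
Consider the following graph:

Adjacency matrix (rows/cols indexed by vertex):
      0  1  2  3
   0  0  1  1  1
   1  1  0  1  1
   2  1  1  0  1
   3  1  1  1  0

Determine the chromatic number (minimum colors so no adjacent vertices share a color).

The graph has a maximum clique of size 4 (lower bound on chromatic number).
A valid 4-coloring: {0: 0, 1: 1, 2: 2, 3: 3}.
Chromatic number = 4.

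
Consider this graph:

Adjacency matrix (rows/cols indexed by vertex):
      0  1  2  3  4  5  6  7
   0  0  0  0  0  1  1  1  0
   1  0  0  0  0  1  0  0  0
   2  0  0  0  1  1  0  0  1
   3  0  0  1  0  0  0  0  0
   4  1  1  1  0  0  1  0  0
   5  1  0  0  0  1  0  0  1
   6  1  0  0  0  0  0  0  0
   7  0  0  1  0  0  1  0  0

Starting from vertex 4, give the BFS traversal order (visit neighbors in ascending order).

BFS from vertex 4 (neighbors processed in ascending order):
Visit order: 4, 0, 1, 2, 5, 6, 3, 7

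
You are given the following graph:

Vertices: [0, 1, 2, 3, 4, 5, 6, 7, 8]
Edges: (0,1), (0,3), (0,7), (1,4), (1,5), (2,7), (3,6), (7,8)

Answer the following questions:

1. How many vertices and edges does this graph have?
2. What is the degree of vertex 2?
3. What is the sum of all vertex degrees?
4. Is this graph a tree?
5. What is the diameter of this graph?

Count: 9 vertices, 8 edges.
Vertex 2 has neighbors [7], degree = 1.
Handshaking lemma: 2 * 8 = 16.
A graph is a tree iff it is connected and has exactly n-1 edges. This graph is connected (all 9 vertices in one component) and has 9-1 = 8 edges. It is a tree.
Diameter (longest shortest path) = 4.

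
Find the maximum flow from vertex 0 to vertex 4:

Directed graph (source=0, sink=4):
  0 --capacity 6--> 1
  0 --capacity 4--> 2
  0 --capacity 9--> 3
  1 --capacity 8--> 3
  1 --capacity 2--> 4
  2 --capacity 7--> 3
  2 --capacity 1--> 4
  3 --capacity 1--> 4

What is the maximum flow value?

Computing max flow:
  Flow on (0->1): 2/6
  Flow on (0->2): 1/4
  Flow on (0->3): 1/9
  Flow on (1->4): 2/2
  Flow on (2->4): 1/1
  Flow on (3->4): 1/1
Maximum flow = 4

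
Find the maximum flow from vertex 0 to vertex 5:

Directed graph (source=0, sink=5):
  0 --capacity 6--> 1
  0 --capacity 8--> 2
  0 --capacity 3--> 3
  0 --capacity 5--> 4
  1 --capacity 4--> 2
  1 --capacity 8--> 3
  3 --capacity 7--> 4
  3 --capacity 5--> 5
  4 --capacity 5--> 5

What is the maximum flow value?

Computing max flow:
  Flow on (0->1): 5/6
  Flow on (0->4): 5/5
  Flow on (1->3): 5/8
  Flow on (3->5): 5/5
  Flow on (4->5): 5/5
Maximum flow = 10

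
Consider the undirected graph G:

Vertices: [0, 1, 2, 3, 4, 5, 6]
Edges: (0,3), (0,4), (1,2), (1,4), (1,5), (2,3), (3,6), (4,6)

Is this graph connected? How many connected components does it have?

Checking connectivity: the graph has 1 connected component(s).
All vertices are reachable from each other. The graph IS connected.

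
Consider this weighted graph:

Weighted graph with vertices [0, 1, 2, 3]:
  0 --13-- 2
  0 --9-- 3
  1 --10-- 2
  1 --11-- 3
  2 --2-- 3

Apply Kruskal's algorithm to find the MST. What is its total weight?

Applying Kruskal's algorithm (sort edges by weight, add if no cycle):
  Add (2,3) w=2
  Add (0,3) w=9
  Add (1,2) w=10
  Skip (1,3) w=11 (creates cycle)
  Skip (0,2) w=13 (creates cycle)
MST weight = 21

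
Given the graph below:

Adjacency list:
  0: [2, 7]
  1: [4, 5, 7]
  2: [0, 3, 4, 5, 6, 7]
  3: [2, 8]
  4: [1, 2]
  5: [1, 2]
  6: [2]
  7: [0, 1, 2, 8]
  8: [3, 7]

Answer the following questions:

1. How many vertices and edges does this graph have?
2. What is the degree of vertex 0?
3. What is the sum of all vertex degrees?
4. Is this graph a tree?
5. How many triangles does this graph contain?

Count: 9 vertices, 12 edges.
Vertex 0 has neighbors [2, 7], degree = 2.
Handshaking lemma: 2 * 12 = 24.
A tree on 9 vertices has 8 edges. This graph has 12 edges (4 extra). Not a tree.
Number of triangles = 1.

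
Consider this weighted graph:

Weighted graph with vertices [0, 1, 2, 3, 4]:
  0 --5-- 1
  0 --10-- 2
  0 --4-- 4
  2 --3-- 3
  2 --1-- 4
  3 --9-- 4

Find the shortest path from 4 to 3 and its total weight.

Using Dijkstra's algorithm from vertex 4:
Shortest path: 4 -> 2 -> 3
Total weight: 1 + 3 = 4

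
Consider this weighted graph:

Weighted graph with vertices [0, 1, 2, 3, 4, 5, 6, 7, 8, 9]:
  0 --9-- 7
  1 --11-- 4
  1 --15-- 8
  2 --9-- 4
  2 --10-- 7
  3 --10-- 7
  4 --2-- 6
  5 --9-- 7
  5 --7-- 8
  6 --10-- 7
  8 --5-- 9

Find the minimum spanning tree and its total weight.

Applying Kruskal's algorithm (sort edges by weight, add if no cycle):
  Add (4,6) w=2
  Add (8,9) w=5
  Add (5,8) w=7
  Add (0,7) w=9
  Add (2,4) w=9
  Add (5,7) w=9
  Add (2,7) w=10
  Add (3,7) w=10
  Skip (6,7) w=10 (creates cycle)
  Add (1,4) w=11
  Skip (1,8) w=15 (creates cycle)
MST weight = 72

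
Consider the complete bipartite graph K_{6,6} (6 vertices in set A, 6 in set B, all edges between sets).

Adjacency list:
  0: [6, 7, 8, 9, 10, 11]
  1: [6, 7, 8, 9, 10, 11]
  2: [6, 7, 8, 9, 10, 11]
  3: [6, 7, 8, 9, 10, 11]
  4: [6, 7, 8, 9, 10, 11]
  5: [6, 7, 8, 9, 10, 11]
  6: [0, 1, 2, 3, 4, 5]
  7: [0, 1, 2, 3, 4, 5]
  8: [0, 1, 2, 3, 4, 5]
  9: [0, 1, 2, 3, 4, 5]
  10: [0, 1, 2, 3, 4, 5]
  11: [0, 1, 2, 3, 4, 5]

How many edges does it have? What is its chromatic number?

K_{6,6} has 6 * 6 = 36 edges.
Bipartite graphs have chromatic number 2 (color each partition differently).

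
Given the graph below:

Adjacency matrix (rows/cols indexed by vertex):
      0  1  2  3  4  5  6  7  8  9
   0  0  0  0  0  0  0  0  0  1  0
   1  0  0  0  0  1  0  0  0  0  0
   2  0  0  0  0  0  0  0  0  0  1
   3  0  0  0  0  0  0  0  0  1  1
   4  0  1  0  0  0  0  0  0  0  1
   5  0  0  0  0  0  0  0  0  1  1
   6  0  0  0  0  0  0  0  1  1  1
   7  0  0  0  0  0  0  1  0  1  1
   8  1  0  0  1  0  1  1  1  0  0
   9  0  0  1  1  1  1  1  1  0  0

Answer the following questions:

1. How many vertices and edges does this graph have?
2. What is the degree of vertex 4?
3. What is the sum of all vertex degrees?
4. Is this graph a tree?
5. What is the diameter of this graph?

Count: 10 vertices, 13 edges.
Vertex 4 has neighbors [1, 9], degree = 2.
Handshaking lemma: 2 * 13 = 26.
A tree on 10 vertices has 9 edges. This graph has 13 edges (4 extra). Not a tree.
Diameter (longest shortest path) = 5.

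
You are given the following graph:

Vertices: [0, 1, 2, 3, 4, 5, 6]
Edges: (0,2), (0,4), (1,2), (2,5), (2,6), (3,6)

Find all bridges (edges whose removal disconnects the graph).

A bridge is an edge whose removal increases the number of connected components.
Bridges found: (0,2), (0,4), (1,2), (2,5), (2,6), (3,6)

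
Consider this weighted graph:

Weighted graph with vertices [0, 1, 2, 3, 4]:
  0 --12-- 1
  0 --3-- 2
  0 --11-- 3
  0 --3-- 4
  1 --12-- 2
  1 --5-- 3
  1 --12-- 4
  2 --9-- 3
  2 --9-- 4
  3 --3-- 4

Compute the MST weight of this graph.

Applying Kruskal's algorithm (sort edges by weight, add if no cycle):
  Add (0,2) w=3
  Add (0,4) w=3
  Add (3,4) w=3
  Add (1,3) w=5
  Skip (2,3) w=9 (creates cycle)
  Skip (2,4) w=9 (creates cycle)
  Skip (0,3) w=11 (creates cycle)
  Skip (0,1) w=12 (creates cycle)
  Skip (1,4) w=12 (creates cycle)
  Skip (1,2) w=12 (creates cycle)
MST weight = 14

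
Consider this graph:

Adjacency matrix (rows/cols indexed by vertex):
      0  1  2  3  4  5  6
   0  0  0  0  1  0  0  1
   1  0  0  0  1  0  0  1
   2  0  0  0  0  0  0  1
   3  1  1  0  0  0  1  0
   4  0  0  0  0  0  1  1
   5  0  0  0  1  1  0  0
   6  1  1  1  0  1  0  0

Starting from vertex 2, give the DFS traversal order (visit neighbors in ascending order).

DFS from vertex 2 (neighbors processed in ascending order):
Visit order: 2, 6, 0, 3, 1, 5, 4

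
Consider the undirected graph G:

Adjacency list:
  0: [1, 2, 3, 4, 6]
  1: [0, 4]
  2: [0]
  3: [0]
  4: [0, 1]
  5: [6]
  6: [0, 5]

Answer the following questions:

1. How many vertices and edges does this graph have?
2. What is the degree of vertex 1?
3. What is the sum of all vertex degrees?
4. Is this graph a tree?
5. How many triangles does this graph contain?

Count: 7 vertices, 7 edges.
Vertex 1 has neighbors [0, 4], degree = 2.
Handshaking lemma: 2 * 7 = 14.
A tree on 7 vertices has 6 edges. This graph has 7 edges (1 extra). Not a tree.
Number of triangles = 1.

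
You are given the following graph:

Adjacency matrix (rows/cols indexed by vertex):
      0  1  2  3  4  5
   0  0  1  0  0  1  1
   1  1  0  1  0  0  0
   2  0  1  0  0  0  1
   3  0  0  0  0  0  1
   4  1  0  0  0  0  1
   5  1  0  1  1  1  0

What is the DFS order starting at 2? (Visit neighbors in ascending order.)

DFS from vertex 2 (neighbors processed in ascending order):
Visit order: 2, 1, 0, 4, 5, 3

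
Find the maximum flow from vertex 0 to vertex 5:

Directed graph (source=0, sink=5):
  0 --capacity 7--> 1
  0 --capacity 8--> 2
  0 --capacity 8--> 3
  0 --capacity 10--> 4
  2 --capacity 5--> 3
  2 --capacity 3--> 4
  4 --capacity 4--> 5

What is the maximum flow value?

Computing max flow:
  Flow on (0->2): 3/8
  Flow on (0->4): 1/10
  Flow on (2->4): 3/3
  Flow on (4->5): 4/4
Maximum flow = 4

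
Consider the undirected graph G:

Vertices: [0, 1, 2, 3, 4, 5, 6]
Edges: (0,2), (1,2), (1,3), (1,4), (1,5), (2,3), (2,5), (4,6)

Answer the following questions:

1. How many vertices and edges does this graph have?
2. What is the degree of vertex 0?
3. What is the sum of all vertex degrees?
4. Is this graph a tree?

Count: 7 vertices, 8 edges.
Vertex 0 has neighbors [2], degree = 1.
Handshaking lemma: 2 * 8 = 16.
A tree on 7 vertices has 6 edges. This graph has 8 edges (2 extra). Not a tree.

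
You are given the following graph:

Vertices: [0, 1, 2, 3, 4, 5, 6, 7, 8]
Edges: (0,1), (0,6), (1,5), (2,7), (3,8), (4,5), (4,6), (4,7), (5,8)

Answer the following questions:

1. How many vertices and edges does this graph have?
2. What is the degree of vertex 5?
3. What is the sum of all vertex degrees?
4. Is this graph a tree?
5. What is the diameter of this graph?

Count: 9 vertices, 9 edges.
Vertex 5 has neighbors [1, 4, 8], degree = 3.
Handshaking lemma: 2 * 9 = 18.
A tree on 9 vertices has 8 edges. This graph has 9 edges (1 extra). Not a tree.
Diameter (longest shortest path) = 5.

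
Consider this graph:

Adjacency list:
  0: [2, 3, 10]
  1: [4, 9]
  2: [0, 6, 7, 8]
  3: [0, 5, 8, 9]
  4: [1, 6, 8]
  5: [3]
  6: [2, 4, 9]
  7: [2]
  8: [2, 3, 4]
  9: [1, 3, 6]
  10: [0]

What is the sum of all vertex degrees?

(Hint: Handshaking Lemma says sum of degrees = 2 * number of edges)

Count edges: 14 edges.
By Handshaking Lemma: sum of degrees = 2 * 14 = 28.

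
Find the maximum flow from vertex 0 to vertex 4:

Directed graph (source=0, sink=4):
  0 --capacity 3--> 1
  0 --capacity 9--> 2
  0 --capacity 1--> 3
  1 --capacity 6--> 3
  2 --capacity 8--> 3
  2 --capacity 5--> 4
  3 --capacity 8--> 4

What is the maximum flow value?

Computing max flow:
  Flow on (0->1): 3/3
  Flow on (0->2): 9/9
  Flow on (0->3): 1/1
  Flow on (1->3): 3/6
  Flow on (2->3): 4/8
  Flow on (2->4): 5/5
  Flow on (3->4): 8/8
Maximum flow = 13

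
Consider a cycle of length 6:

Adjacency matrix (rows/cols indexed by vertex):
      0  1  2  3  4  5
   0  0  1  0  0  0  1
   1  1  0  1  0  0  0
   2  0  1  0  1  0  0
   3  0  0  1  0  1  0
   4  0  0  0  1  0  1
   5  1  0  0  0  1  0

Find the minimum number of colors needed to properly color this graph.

This is an even cycle (C_6). Even cycles are bipartite.
Chromatic number = 2.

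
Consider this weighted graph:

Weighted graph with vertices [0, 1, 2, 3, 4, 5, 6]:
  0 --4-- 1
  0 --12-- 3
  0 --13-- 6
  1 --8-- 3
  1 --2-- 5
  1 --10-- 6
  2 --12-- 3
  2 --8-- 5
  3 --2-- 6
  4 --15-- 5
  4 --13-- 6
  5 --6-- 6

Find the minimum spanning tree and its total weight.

Applying Kruskal's algorithm (sort edges by weight, add if no cycle):
  Add (1,5) w=2
  Add (3,6) w=2
  Add (0,1) w=4
  Add (5,6) w=6
  Skip (1,3) w=8 (creates cycle)
  Add (2,5) w=8
  Skip (1,6) w=10 (creates cycle)
  Skip (0,3) w=12 (creates cycle)
  Skip (2,3) w=12 (creates cycle)
  Skip (0,6) w=13 (creates cycle)
  Add (4,6) w=13
  Skip (4,5) w=15 (creates cycle)
MST weight = 35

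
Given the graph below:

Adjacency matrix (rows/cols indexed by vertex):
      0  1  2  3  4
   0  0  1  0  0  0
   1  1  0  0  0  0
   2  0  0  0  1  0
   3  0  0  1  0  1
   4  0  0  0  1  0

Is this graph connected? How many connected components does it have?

Checking connectivity: the graph has 2 connected component(s).
Components: [[0, 1], [2, 3, 4]]. The graph is NOT connected.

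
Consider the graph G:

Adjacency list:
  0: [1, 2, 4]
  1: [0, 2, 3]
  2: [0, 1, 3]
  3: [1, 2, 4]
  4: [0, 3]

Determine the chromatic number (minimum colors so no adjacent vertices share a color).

The graph has a maximum clique of size 3 (lower bound on chromatic number).
A valid 3-coloring: {0: 0, 1: 1, 2: 2, 3: 0, 4: 1}.
Chromatic number = 3.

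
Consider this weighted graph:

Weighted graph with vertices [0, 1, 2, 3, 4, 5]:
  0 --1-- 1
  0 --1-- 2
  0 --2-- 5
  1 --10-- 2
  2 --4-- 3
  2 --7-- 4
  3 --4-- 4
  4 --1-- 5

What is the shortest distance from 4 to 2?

Using Dijkstra's algorithm from vertex 4:
Shortest path: 4 -> 5 -> 0 -> 2
Total weight: 1 + 2 + 1 = 4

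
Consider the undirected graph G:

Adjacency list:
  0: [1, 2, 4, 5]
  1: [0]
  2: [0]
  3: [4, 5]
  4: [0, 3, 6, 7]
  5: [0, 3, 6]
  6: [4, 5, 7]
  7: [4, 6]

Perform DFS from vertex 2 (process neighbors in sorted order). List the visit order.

DFS from vertex 2 (neighbors processed in ascending order):
Visit order: 2, 0, 1, 4, 3, 5, 6, 7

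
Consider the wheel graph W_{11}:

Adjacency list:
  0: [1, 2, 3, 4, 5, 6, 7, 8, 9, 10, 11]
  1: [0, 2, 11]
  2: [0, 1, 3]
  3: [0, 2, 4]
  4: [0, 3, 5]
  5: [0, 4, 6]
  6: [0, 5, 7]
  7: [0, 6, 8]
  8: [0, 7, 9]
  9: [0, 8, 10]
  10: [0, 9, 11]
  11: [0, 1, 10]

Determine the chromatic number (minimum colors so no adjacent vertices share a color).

W_{11} = C_{11} plus a hub adjacent to every cycle vertex.
The outer cycle needs 3 colors (odd cycle); the hub is adjacent to all of them so needs a fresh color.
Chromatic number = 3 + 1 = 4.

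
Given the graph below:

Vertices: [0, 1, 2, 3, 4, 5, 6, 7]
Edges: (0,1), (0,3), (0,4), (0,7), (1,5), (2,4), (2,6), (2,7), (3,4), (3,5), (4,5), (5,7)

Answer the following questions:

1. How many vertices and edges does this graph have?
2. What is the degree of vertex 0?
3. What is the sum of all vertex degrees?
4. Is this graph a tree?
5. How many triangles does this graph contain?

Count: 8 vertices, 12 edges.
Vertex 0 has neighbors [1, 3, 4, 7], degree = 4.
Handshaking lemma: 2 * 12 = 24.
A tree on 8 vertices has 7 edges. This graph has 12 edges (5 extra). Not a tree.
Number of triangles = 2.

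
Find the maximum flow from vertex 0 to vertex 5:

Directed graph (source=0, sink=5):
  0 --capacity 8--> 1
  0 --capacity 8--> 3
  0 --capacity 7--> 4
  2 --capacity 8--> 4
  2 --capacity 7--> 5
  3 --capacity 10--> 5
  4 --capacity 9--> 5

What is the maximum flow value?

Computing max flow:
  Flow on (0->3): 8/8
  Flow on (0->4): 7/7
  Flow on (3->5): 8/10
  Flow on (4->5): 7/9
Maximum flow = 15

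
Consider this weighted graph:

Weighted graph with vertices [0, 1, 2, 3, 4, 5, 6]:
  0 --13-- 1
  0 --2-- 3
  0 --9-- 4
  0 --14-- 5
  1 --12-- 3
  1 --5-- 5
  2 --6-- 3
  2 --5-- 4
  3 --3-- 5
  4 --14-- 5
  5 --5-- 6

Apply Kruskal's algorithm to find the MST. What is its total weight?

Applying Kruskal's algorithm (sort edges by weight, add if no cycle):
  Add (0,3) w=2
  Add (3,5) w=3
  Add (1,5) w=5
  Add (2,4) w=5
  Add (5,6) w=5
  Add (2,3) w=6
  Skip (0,4) w=9 (creates cycle)
  Skip (1,3) w=12 (creates cycle)
  Skip (0,1) w=13 (creates cycle)
  Skip (0,5) w=14 (creates cycle)
  Skip (4,5) w=14 (creates cycle)
MST weight = 26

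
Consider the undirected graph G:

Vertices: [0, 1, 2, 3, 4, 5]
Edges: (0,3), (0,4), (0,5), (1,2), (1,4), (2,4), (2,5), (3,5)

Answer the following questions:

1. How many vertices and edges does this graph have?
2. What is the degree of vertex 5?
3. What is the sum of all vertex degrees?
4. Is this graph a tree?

Count: 6 vertices, 8 edges.
Vertex 5 has neighbors [0, 2, 3], degree = 3.
Handshaking lemma: 2 * 8 = 16.
A tree on 6 vertices has 5 edges. This graph has 8 edges (3 extra). Not a tree.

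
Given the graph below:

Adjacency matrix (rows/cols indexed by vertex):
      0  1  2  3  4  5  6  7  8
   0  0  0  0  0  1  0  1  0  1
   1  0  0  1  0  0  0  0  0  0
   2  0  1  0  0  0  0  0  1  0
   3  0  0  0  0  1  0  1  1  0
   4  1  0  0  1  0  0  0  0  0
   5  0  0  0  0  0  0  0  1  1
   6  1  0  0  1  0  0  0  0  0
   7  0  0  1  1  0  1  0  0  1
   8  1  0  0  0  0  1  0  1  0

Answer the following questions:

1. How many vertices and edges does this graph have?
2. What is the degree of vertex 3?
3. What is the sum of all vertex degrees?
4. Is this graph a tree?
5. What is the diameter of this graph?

Count: 9 vertices, 11 edges.
Vertex 3 has neighbors [4, 6, 7], degree = 3.
Handshaking lemma: 2 * 11 = 22.
A tree on 9 vertices has 8 edges. This graph has 11 edges (3 extra). Not a tree.
Diameter (longest shortest path) = 4.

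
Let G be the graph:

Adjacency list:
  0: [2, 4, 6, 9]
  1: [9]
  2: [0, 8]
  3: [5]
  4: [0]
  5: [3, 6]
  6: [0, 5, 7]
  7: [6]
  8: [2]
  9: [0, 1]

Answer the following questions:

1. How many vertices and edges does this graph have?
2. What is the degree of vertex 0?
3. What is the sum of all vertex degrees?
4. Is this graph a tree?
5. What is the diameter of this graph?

Count: 10 vertices, 9 edges.
Vertex 0 has neighbors [2, 4, 6, 9], degree = 4.
Handshaking lemma: 2 * 9 = 18.
A graph is a tree iff it is connected and has exactly n-1 edges. This graph is connected (all 10 vertices in one component) and has 10-1 = 9 edges. It is a tree.
Diameter (longest shortest path) = 5.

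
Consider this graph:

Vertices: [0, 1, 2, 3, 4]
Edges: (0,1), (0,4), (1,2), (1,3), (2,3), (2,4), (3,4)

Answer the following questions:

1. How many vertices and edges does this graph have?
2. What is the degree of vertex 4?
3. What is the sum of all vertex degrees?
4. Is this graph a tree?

Count: 5 vertices, 7 edges.
Vertex 4 has neighbors [0, 2, 3], degree = 3.
Handshaking lemma: 2 * 7 = 14.
A tree on 5 vertices has 4 edges. This graph has 7 edges (3 extra). Not a tree.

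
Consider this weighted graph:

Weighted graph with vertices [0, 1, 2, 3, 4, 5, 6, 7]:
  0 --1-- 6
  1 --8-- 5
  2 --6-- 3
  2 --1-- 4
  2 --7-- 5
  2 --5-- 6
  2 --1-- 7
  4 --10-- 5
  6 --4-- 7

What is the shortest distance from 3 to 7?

Using Dijkstra's algorithm from vertex 3:
Shortest path: 3 -> 2 -> 7
Total weight: 6 + 1 = 7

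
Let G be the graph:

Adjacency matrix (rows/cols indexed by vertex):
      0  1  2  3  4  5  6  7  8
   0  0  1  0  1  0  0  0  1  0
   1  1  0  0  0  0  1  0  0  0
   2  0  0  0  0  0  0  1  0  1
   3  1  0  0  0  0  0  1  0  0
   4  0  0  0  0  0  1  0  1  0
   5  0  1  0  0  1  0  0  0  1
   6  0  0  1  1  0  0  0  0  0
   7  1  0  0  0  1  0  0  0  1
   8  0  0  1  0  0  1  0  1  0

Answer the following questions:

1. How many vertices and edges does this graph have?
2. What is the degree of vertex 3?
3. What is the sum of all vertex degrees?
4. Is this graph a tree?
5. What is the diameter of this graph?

Count: 9 vertices, 11 edges.
Vertex 3 has neighbors [0, 6], degree = 2.
Handshaking lemma: 2 * 11 = 22.
A tree on 9 vertices has 8 edges. This graph has 11 edges (3 extra). Not a tree.
Diameter (longest shortest path) = 4.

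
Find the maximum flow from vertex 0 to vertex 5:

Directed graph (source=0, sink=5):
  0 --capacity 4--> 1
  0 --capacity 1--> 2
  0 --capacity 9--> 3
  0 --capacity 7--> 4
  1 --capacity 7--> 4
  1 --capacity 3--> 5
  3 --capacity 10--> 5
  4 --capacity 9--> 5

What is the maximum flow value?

Computing max flow:
  Flow on (0->1): 4/4
  Flow on (0->3): 9/9
  Flow on (0->4): 7/7
  Flow on (1->4): 1/7
  Flow on (1->5): 3/3
  Flow on (3->5): 9/10
  Flow on (4->5): 8/9
Maximum flow = 20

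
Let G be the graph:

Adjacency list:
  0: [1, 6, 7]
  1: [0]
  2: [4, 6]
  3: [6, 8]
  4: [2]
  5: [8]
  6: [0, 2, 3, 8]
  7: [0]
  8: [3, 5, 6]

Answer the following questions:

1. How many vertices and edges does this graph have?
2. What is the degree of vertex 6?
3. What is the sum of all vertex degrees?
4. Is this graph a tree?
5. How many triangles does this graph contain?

Count: 9 vertices, 9 edges.
Vertex 6 has neighbors [0, 2, 3, 8], degree = 4.
Handshaking lemma: 2 * 9 = 18.
A tree on 9 vertices has 8 edges. This graph has 9 edges (1 extra). Not a tree.
Number of triangles = 1.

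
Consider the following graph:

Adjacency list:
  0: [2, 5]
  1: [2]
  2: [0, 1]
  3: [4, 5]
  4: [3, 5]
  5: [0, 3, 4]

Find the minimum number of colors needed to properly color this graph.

The graph has a maximum clique of size 3 (lower bound on chromatic number).
A valid 3-coloring: {0: 1, 1: 1, 2: 0, 3: 1, 4: 2, 5: 0}.
Chromatic number = 3.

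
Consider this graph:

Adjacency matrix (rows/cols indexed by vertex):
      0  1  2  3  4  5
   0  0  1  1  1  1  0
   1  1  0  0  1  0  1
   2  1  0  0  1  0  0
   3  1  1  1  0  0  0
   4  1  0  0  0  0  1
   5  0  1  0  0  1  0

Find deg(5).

Vertex 5 has neighbors [1, 4], so deg(5) = 2.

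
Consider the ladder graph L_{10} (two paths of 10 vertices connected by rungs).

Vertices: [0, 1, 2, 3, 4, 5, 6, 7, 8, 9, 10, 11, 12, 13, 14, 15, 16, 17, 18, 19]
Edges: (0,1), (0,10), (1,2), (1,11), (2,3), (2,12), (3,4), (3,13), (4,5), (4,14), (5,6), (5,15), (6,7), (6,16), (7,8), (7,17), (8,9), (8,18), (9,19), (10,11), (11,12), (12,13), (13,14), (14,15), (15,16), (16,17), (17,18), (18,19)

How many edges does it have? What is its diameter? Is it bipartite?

Ladder graph L_{10}: 10 rungs + 2 * (10-1) path edges = 10 + 18 = 28 edges.
Diameter = 10.
Ladder graphs are bipartite (alternating coloring along each path).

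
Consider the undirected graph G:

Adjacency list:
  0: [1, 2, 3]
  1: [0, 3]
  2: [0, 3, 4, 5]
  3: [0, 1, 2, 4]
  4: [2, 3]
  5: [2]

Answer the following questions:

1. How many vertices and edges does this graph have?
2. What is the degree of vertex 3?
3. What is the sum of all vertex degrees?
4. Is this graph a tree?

Count: 6 vertices, 8 edges.
Vertex 3 has neighbors [0, 1, 2, 4], degree = 4.
Handshaking lemma: 2 * 8 = 16.
A tree on 6 vertices has 5 edges. This graph has 8 edges (3 extra). Not a tree.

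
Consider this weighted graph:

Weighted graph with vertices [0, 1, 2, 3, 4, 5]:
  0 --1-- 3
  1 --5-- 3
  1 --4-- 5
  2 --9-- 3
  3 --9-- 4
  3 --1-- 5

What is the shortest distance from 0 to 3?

Using Dijkstra's algorithm from vertex 0:
Shortest path: 0 -> 3
Total weight: 1 = 1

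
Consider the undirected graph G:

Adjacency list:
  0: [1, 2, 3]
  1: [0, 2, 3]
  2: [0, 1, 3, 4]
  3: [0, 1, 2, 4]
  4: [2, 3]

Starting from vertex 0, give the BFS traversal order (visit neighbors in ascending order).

BFS from vertex 0 (neighbors processed in ascending order):
Visit order: 0, 1, 2, 3, 4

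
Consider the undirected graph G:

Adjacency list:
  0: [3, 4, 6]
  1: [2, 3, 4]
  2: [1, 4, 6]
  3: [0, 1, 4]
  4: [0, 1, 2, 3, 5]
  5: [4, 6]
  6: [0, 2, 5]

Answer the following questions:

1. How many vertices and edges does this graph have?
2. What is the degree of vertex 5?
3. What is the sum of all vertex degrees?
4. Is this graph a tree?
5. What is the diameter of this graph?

Count: 7 vertices, 11 edges.
Vertex 5 has neighbors [4, 6], degree = 2.
Handshaking lemma: 2 * 11 = 22.
A tree on 7 vertices has 6 edges. This graph has 11 edges (5 extra). Not a tree.
Diameter (longest shortest path) = 2.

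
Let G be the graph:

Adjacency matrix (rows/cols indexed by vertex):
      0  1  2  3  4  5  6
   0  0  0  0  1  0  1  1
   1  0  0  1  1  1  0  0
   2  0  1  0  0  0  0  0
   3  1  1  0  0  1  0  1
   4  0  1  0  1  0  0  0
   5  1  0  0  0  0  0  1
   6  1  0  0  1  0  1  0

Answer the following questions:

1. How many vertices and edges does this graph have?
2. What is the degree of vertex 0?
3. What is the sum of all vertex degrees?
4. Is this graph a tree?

Count: 7 vertices, 9 edges.
Vertex 0 has neighbors [3, 5, 6], degree = 3.
Handshaking lemma: 2 * 9 = 18.
A tree on 7 vertices has 6 edges. This graph has 9 edges (3 extra). Not a tree.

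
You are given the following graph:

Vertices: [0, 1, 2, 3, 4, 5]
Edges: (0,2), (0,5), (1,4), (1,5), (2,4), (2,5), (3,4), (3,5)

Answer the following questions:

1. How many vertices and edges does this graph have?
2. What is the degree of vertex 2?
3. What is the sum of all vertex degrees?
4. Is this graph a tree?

Count: 6 vertices, 8 edges.
Vertex 2 has neighbors [0, 4, 5], degree = 3.
Handshaking lemma: 2 * 8 = 16.
A tree on 6 vertices has 5 edges. This graph has 8 edges (3 extra). Not a tree.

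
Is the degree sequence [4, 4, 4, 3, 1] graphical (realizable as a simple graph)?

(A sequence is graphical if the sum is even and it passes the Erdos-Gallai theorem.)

Sum of degrees = 16. Sum is even but fails Erdos-Gallai. The sequence is NOT graphical.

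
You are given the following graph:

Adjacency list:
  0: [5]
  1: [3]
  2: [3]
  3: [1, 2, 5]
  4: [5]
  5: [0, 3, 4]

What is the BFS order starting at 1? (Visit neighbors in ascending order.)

BFS from vertex 1 (neighbors processed in ascending order):
Visit order: 1, 3, 2, 5, 0, 4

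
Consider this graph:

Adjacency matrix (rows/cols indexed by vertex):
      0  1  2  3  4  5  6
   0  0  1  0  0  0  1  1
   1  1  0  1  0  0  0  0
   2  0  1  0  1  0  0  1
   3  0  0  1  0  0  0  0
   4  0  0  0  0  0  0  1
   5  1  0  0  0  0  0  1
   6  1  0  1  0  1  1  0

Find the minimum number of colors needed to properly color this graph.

The graph has a maximum clique of size 3 (lower bound on chromatic number).
A valid 3-coloring: {0: 1, 1: 0, 2: 1, 3: 0, 4: 1, 5: 2, 6: 0}.
Chromatic number = 3.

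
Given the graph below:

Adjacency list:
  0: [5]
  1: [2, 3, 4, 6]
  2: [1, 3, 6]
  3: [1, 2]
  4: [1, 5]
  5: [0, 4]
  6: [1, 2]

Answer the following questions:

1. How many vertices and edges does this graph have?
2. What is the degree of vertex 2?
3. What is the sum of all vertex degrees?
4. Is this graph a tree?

Count: 7 vertices, 8 edges.
Vertex 2 has neighbors [1, 3, 6], degree = 3.
Handshaking lemma: 2 * 8 = 16.
A tree on 7 vertices has 6 edges. This graph has 8 edges (2 extra). Not a tree.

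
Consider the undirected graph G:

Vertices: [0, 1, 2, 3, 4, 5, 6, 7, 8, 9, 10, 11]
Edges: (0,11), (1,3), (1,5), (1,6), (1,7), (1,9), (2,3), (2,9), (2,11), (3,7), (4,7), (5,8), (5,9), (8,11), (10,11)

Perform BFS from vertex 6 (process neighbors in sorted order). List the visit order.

BFS from vertex 6 (neighbors processed in ascending order):
Visit order: 6, 1, 3, 5, 7, 9, 2, 8, 4, 11, 0, 10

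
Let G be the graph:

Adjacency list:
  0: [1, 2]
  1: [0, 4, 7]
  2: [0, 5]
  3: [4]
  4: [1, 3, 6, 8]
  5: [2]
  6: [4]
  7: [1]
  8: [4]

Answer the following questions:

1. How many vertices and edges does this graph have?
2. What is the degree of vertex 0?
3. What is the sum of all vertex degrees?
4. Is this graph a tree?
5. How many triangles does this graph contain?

Count: 9 vertices, 8 edges.
Vertex 0 has neighbors [1, 2], degree = 2.
Handshaking lemma: 2 * 8 = 16.
A graph is a tree iff it is connected and has exactly n-1 edges. This graph is connected (all 9 vertices in one component) and has 9-1 = 8 edges. It is a tree.
Number of triangles = 0.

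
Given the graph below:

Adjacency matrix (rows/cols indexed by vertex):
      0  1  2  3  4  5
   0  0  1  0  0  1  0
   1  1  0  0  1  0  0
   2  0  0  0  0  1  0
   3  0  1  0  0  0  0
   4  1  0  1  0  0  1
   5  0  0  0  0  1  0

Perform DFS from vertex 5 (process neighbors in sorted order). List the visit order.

DFS from vertex 5 (neighbors processed in ascending order):
Visit order: 5, 4, 0, 1, 3, 2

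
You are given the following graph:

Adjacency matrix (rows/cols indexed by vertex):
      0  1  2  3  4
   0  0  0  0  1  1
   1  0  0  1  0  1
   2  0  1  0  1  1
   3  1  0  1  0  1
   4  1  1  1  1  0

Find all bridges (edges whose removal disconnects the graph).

No bridges found. The graph is 2-edge-connected (no single edge removal disconnects it).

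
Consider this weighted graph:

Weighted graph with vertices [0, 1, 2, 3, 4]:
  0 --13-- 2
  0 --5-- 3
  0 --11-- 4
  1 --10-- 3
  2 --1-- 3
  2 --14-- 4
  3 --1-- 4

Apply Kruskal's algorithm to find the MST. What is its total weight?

Applying Kruskal's algorithm (sort edges by weight, add if no cycle):
  Add (2,3) w=1
  Add (3,4) w=1
  Add (0,3) w=5
  Add (1,3) w=10
  Skip (0,4) w=11 (creates cycle)
  Skip (0,2) w=13 (creates cycle)
  Skip (2,4) w=14 (creates cycle)
MST weight = 17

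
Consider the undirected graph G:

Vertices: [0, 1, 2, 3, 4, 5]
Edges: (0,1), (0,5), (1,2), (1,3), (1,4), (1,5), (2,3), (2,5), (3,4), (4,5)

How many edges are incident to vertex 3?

Vertex 3 has neighbors [1, 2, 4], so deg(3) = 3.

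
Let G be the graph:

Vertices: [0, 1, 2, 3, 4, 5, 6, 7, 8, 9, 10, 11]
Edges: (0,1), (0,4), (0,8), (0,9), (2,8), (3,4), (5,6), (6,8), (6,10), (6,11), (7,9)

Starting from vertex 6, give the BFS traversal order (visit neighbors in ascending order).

BFS from vertex 6 (neighbors processed in ascending order):
Visit order: 6, 5, 8, 10, 11, 0, 2, 1, 4, 9, 3, 7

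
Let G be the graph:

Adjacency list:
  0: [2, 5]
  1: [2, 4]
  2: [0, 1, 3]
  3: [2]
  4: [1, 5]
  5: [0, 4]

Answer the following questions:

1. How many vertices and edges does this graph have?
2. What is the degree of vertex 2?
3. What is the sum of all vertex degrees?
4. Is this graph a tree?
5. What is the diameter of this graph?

Count: 6 vertices, 6 edges.
Vertex 2 has neighbors [0, 1, 3], degree = 3.
Handshaking lemma: 2 * 6 = 12.
A tree on 6 vertices has 5 edges. This graph has 6 edges (1 extra). Not a tree.
Diameter (longest shortest path) = 3.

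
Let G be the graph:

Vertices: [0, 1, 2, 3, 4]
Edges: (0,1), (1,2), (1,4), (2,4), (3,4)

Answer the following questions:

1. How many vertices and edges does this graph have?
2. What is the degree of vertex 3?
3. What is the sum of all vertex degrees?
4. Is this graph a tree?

Count: 5 vertices, 5 edges.
Vertex 3 has neighbors [4], degree = 1.
Handshaking lemma: 2 * 5 = 10.
A tree on 5 vertices has 4 edges. This graph has 5 edges (1 extra). Not a tree.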